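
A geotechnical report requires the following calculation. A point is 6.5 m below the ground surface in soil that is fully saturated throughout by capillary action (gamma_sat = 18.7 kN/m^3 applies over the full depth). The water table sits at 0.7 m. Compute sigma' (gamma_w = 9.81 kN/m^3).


Total stress = gamma_sat * depth
sigma = 18.7 * 6.5 = 121.55 kPa
Pore water pressure u = gamma_w * (depth - d_wt)
u = 9.81 * (6.5 - 0.7) = 56.898 kPa
Effective stress = sigma - u
sigma' = 121.55 - 56.898 = 64.65 kPa


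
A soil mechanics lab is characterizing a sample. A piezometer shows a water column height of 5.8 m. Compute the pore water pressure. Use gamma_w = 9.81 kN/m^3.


Result: 56.9 kPa

Derivation:
Using u = gamma_w * h_w
u = 9.81 * 5.8
u = 56.9 kPa


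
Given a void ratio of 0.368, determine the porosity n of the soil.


Using the relation n = e / (1 + e)
n = 0.368 / (1 + 0.368)
n = 0.368 / 1.368
n = 0.269


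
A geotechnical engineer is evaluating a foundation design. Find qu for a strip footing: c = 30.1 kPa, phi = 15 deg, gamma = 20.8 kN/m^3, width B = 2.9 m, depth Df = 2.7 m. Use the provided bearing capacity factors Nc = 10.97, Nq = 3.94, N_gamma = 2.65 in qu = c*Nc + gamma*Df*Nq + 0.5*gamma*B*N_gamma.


Result: 631.39 kPa

Derivation:
Compute qu = c*Nc + gamma*Df*Nq + 0.5*gamma*B*N_gamma
Term 1: 30.1 * 10.97 = 330.197
Term 2: 20.8 * 2.7 * 3.94 = 221.2704
Term 3: 0.5 * 20.8 * 2.9 * 2.65 = 79.924
qu = 330.197 + 221.2704 + 79.924
qu = 631.39 kPa


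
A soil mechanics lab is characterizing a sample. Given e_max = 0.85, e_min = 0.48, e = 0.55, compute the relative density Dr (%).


Using Dr = (e_max - e) / (e_max - e_min) * 100
e_max - e = 0.85 - 0.55 = 0.3
e_max - e_min = 0.85 - 0.48 = 0.37
Dr = 0.3 / 0.37 * 100
Dr = 81.08 %


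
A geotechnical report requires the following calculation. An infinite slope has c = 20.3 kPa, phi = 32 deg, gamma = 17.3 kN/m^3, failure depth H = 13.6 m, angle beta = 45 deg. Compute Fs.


Result: 0.797

Derivation:
Using Fs = c / (gamma*H*sin(beta)*cos(beta)) + tan(phi)/tan(beta)
Cohesion contribution = 20.3 / (17.3*13.6*sin(45)*cos(45))
Cohesion contribution = 0.17256
Friction contribution = tan(32)/tan(45) = 0.624869
Fs = 0.17256 + 0.624869
Fs = 0.797


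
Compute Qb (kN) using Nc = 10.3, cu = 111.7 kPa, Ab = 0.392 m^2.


Using Qb = Nc * cu * Ab
Qb = 10.3 * 111.7 * 0.392
Qb = 451.0 kN


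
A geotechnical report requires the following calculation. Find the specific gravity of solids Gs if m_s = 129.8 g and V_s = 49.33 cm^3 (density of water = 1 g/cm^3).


Using Gs = m_s / (V_s * rho_w)
Since rho_w = 1 g/cm^3:
Gs = 129.8 / 49.33
Gs = 2.631


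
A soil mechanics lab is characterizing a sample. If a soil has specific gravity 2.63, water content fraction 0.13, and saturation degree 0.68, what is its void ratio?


Using the relation e = Gs * w / S
e = 2.63 * 0.13 / 0.68
e = 0.5028


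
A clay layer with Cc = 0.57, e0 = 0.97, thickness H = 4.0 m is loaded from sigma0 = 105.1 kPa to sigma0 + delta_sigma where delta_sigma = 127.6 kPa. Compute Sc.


Using Sc = Cc * H / (1 + e0) * log10((sigma0 + delta_sigma) / sigma0)
Stress ratio = (105.1 + 127.6) / 105.1 = 2.21408
log10(2.21408) = 0.345194
Cc * H / (1 + e0) = 0.57 * 4.0 / (1 + 0.97) = 1.15736
Sc = 1.15736 * 0.345194
Sc = 0.3995 m


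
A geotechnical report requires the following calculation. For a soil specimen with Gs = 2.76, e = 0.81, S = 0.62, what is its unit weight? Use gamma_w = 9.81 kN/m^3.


Using gamma = gamma_w * (Gs + S*e) / (1 + e)
Numerator: Gs + S*e = 2.76 + 0.62*0.81 = 3.2622
Denominator: 1 + e = 1 + 0.81 = 1.81
gamma = 9.81 * 3.2622 / 1.81
gamma = 17.681 kN/m^3


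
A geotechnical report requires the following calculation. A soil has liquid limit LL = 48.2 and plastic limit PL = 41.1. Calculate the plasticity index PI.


Using PI = LL - PL
PI = 48.2 - 41.1
PI = 7.1


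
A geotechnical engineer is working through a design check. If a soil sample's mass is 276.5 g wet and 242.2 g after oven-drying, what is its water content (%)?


Result: 14.16 %

Derivation:
Using w = (m_wet - m_dry) / m_dry * 100
m_wet - m_dry = 276.5 - 242.2 = 34.3 g
w = 34.3 / 242.2 * 100
w = 14.16 %


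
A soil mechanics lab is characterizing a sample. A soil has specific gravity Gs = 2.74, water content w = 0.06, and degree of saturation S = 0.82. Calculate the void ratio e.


Using the relation e = Gs * w / S
e = 2.74 * 0.06 / 0.82
e = 0.2005


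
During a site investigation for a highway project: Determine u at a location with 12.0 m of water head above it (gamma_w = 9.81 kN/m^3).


Using u = gamma_w * h_w
u = 9.81 * 12.0
u = 117.72 kPa


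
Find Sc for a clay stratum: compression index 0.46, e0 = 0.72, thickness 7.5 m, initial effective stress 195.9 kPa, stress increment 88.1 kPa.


Result: 0.3235 m

Derivation:
Using Sc = Cc * H / (1 + e0) * log10((sigma0 + delta_sigma) / sigma0)
Stress ratio = (195.9 + 88.1) / 195.9 = 1.44972
log10(1.44972) = 0.161284
Cc * H / (1 + e0) = 0.46 * 7.5 / (1 + 0.72) = 2.00581
Sc = 2.00581 * 0.161284
Sc = 0.3235 m


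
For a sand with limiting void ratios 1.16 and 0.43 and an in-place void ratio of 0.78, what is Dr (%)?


Result: 52.05 %

Derivation:
Using Dr = (e_max - e) / (e_max - e_min) * 100
e_max - e = 1.16 - 0.78 = 0.38
e_max - e_min = 1.16 - 0.43 = 0.73
Dr = 0.38 / 0.73 * 100
Dr = 52.05 %


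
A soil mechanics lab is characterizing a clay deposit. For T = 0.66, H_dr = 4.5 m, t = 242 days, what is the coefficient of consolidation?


Using cv = T * H_dr^2 / t
H_dr^2 = 4.5^2 = 20.25
cv = 0.66 * 20.25 / 242
cv = 0.05523 m^2/day


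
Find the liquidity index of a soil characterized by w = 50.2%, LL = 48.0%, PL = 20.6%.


Result: 1.08

Derivation:
First compute the plasticity index:
PI = LL - PL = 48.0 - 20.6 = 27.4
Then compute the liquidity index:
LI = (w - PL) / PI
LI = (50.2 - 20.6) / 27.4
LI = 1.08


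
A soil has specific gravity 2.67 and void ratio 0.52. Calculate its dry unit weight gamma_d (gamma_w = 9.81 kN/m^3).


Using gamma_d = Gs * gamma_w / (1 + e)
gamma_d = 2.67 * 9.81 / (1 + 0.52)
gamma_d = 2.67 * 9.81 / 1.52
gamma_d = 17.232 kN/m^3


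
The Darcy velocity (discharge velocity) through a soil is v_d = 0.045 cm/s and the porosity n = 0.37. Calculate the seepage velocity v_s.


Using v_s = v_d / n
v_s = 0.045 / 0.37
v_s = 0.12162 cm/s


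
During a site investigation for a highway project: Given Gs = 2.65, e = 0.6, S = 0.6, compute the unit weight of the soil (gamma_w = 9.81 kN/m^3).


Result: 18.455 kN/m^3

Derivation:
Using gamma = gamma_w * (Gs + S*e) / (1 + e)
Numerator: Gs + S*e = 2.65 + 0.6*0.6 = 3.01
Denominator: 1 + e = 1 + 0.6 = 1.6
gamma = 9.81 * 3.01 / 1.6
gamma = 18.455 kN/m^3


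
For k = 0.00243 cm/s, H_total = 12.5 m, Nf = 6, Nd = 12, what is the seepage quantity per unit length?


Convert k to m/s for unit consistency with H:
k = 0.00243 cm/s = 0.00243 / 100 m/s = 2.43e-05 m/s
Using q = k * H * Nf / Nd
Nf / Nd = 6 / 12 = 0.5
q = 2.43e-05 * 12.5 * 0.5
q = 0.0001519 m^3/s per m


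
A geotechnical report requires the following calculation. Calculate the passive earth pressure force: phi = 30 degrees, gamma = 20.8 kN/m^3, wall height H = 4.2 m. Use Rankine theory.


Compute passive earth pressure coefficient:
Kp = tan^2(45 + phi/2) = tan^2(60.0) = 3
Compute passive force:
Pp = 0.5 * Kp * gamma * H^2
Pp = 0.5 * 3 * 20.8 * 4.2^2
Pp = 550.37 kN/m


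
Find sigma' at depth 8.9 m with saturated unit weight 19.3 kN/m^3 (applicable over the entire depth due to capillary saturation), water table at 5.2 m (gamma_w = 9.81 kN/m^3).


Result: 135.47 kPa

Derivation:
Total stress = gamma_sat * depth
sigma = 19.3 * 8.9 = 171.77 kPa
Pore water pressure u = gamma_w * (depth - d_wt)
u = 9.81 * (8.9 - 5.2) = 36.297 kPa
Effective stress = sigma - u
sigma' = 171.77 - 36.297 = 135.47 kPa


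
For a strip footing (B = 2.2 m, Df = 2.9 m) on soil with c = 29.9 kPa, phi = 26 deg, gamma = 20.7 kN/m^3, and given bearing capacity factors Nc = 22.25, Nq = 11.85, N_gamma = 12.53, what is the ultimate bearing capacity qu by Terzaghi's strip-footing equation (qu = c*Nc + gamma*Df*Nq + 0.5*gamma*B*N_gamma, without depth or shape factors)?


Compute qu = c*Nc + gamma*Df*Nq + 0.5*gamma*B*N_gamma
Term 1: 29.9 * 22.25 = 665.275
Term 2: 20.7 * 2.9 * 11.85 = 711.3555
Term 3: 0.5 * 20.7 * 2.2 * 12.53 = 285.3081
qu = 665.275 + 711.3555 + 285.3081
qu = 1661.94 kPa


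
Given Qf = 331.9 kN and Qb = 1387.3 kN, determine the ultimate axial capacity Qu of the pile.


Using Qu = Qf + Qb
Qu = 331.9 + 1387.3
Qu = 1719.2 kN


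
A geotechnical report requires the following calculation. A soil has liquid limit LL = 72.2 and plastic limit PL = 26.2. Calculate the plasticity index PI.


Result: 46.0

Derivation:
Using PI = LL - PL
PI = 72.2 - 26.2
PI = 46.0


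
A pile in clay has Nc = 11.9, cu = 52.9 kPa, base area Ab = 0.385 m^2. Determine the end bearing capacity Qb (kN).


Using Qb = Nc * cu * Ab
Qb = 11.9 * 52.9 * 0.385
Qb = 242.36 kN


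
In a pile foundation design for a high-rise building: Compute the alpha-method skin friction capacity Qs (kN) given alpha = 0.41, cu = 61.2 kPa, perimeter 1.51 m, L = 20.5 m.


Using Qs = alpha * cu * perimeter * L
Qs = 0.41 * 61.2 * 1.51 * 20.5
Qs = 776.72 kN


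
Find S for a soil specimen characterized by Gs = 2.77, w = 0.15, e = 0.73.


Result: 0.5692

Derivation:
Using S = Gs * w / e
S = 2.77 * 0.15 / 0.73
S = 0.5692


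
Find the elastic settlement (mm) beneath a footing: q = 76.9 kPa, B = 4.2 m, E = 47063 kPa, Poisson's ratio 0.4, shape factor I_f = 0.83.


Using Se = q * B * (1 - nu^2) * I_f / E
1 - nu^2 = 1 - 0.4^2 = 0.84
Se = 76.9 * 4.2 * 0.84 * 0.83 / 47063
Se = 0.004785 m
Convert to mm: Se = 0.004785 * 1000 = 4.785 mm


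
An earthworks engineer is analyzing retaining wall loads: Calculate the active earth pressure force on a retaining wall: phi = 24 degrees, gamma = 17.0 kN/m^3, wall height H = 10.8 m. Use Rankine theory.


Result: 418.12 kN/m

Derivation:
Compute active earth pressure coefficient:
Ka = tan^2(45 - phi/2) = tan^2(33.0) = 0.42173
Compute active force:
Pa = 0.5 * Ka * gamma * H^2
Pa = 0.5 * 0.42173 * 17.0 * 10.8^2
Pa = 418.12 kN/m


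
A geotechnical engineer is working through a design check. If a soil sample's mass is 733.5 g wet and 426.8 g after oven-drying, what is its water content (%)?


Using w = (m_wet - m_dry) / m_dry * 100
m_wet - m_dry = 733.5 - 426.8 = 306.7 g
w = 306.7 / 426.8 * 100
w = 71.86 %


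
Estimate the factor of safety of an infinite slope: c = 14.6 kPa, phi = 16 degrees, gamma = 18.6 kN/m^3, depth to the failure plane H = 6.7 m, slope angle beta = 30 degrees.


Using Fs = c / (gamma*H*sin(beta)*cos(beta)) + tan(phi)/tan(beta)
Cohesion contribution = 14.6 / (18.6*6.7*sin(30)*cos(30))
Cohesion contribution = 0.270561
Friction contribution = tan(16)/tan(30) = 0.496658
Fs = 0.270561 + 0.496658
Fs = 0.767


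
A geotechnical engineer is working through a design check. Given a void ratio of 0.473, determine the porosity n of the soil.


Using the relation n = e / (1 + e)
n = 0.473 / (1 + 0.473)
n = 0.473 / 1.473
n = 0.3211


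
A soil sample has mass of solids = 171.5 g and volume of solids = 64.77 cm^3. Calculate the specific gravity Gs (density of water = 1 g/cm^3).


Result: 2.648

Derivation:
Using Gs = m_s / (V_s * rho_w)
Since rho_w = 1 g/cm^3:
Gs = 171.5 / 64.77
Gs = 2.648


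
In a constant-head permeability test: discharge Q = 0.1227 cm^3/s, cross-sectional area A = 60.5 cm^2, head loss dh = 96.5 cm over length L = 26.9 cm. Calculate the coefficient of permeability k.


Compute hydraulic gradient:
i = dh / L = 96.5 / 26.9 = 3.58736
Then apply Darcy's law:
k = Q / (A * i)
k = 0.1227 / (60.5 * 3.58736)
k = 0.1227 / 217.035
k = 0.000565 cm/s


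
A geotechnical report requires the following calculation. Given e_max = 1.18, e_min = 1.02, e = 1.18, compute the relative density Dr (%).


Using Dr = (e_max - e) / (e_max - e_min) * 100
e_max - e = 1.18 - 1.18 = 0.0
e_max - e_min = 1.18 - 1.02 = 0.16
Dr = 0.0 / 0.16 * 100
Dr = 0.0 %


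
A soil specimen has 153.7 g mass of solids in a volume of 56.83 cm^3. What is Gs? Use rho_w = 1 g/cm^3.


Result: 2.705

Derivation:
Using Gs = m_s / (V_s * rho_w)
Since rho_w = 1 g/cm^3:
Gs = 153.7 / 56.83
Gs = 2.705


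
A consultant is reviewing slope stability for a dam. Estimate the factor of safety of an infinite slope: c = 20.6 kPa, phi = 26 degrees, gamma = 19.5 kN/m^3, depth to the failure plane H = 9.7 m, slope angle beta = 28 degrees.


Result: 1.18

Derivation:
Using Fs = c / (gamma*H*sin(beta)*cos(beta)) + tan(phi)/tan(beta)
Cohesion contribution = 20.6 / (19.5*9.7*sin(28)*cos(28))
Cohesion contribution = 0.262734
Friction contribution = tan(26)/tan(28) = 0.917292
Fs = 0.262734 + 0.917292
Fs = 1.18


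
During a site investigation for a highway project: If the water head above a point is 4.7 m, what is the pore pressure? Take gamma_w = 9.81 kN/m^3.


Using u = gamma_w * h_w
u = 9.81 * 4.7
u = 46.11 kPa


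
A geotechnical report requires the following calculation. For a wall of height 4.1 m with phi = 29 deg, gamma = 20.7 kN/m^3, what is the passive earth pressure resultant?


Result: 501.43 kN/m

Derivation:
Compute passive earth pressure coefficient:
Kp = tan^2(45 + phi/2) = tan^2(59.5) = 2.88206
Compute passive force:
Pp = 0.5 * Kp * gamma * H^2
Pp = 0.5 * 2.88206 * 20.7 * 4.1^2
Pp = 501.43 kN/m


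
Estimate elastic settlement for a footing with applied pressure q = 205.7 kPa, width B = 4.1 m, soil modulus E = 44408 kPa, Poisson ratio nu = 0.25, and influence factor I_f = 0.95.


Using Se = q * B * (1 - nu^2) * I_f / E
1 - nu^2 = 1 - 0.25^2 = 0.9375
Se = 205.7 * 4.1 * 0.9375 * 0.95 / 44408
Se = 0.016914 m
Convert to mm: Se = 0.016914 * 1000 = 16.914 mm


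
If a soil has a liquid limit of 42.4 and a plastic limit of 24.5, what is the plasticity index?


Using PI = LL - PL
PI = 42.4 - 24.5
PI = 17.9


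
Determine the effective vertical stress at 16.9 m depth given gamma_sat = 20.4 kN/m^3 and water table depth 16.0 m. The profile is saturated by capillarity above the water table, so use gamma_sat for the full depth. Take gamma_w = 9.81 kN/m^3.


Total stress = gamma_sat * depth
sigma = 20.4 * 16.9 = 344.76 kPa
Pore water pressure u = gamma_w * (depth - d_wt)
u = 9.81 * (16.9 - 16.0) = 8.829 kPa
Effective stress = sigma - u
sigma' = 344.76 - 8.829 = 335.93 kPa


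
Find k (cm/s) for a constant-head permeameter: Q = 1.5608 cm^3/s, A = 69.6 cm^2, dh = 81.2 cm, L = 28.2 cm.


Result: 0.007788 cm/s

Derivation:
Compute hydraulic gradient:
i = dh / L = 81.2 / 28.2 = 2.87943
Then apply Darcy's law:
k = Q / (A * i)
k = 1.5608 / (69.6 * 2.87943)
k = 1.5608 / 200.409
k = 0.007788 cm/s


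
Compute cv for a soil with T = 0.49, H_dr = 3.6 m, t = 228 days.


Using cv = T * H_dr^2 / t
H_dr^2 = 3.6^2 = 12.96
cv = 0.49 * 12.96 / 228
cv = 0.02785 m^2/day


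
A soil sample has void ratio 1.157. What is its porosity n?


Using the relation n = e / (1 + e)
n = 1.157 / (1 + 1.157)
n = 1.157 / 2.157
n = 0.5364


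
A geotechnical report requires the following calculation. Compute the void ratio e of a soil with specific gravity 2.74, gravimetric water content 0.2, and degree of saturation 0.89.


Using the relation e = Gs * w / S
e = 2.74 * 0.2 / 0.89
e = 0.6157


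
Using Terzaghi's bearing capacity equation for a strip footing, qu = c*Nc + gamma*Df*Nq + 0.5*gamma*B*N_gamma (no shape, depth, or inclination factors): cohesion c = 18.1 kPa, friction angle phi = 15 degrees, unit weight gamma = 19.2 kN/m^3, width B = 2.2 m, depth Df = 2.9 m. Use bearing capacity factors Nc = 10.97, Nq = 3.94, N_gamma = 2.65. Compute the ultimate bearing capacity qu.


Result: 473.9 kPa

Derivation:
Compute qu = c*Nc + gamma*Df*Nq + 0.5*gamma*B*N_gamma
Term 1: 18.1 * 10.97 = 198.557
Term 2: 19.2 * 2.9 * 3.94 = 219.3792
Term 3: 0.5 * 19.2 * 2.2 * 2.65 = 55.968
qu = 198.557 + 219.3792 + 55.968
qu = 473.9 kPa


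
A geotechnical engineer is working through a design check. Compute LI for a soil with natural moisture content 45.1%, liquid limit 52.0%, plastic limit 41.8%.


First compute the plasticity index:
PI = LL - PL = 52.0 - 41.8 = 10.2
Then compute the liquidity index:
LI = (w - PL) / PI
LI = (45.1 - 41.8) / 10.2
LI = 0.324


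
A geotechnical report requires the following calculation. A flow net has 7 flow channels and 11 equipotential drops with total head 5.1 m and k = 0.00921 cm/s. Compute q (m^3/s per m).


Result: 0.0002989 m^3/s per m

Derivation:
Convert k to m/s for unit consistency with H:
k = 0.00921 cm/s = 0.00921 / 100 m/s = 9.21e-05 m/s
Using q = k * H * Nf / Nd
Nf / Nd = 7 / 11 = 0.6364
q = 9.21e-05 * 5.1 * 0.6364
q = 0.0002989 m^3/s per m


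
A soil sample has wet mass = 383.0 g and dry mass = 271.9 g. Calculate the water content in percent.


Using w = (m_wet - m_dry) / m_dry * 100
m_wet - m_dry = 383.0 - 271.9 = 111.1 g
w = 111.1 / 271.9 * 100
w = 40.86 %


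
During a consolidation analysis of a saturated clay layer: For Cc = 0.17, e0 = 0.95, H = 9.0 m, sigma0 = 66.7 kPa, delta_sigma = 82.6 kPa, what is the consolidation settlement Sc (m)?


Using Sc = Cc * H / (1 + e0) * log10((sigma0 + delta_sigma) / sigma0)
Stress ratio = (66.7 + 82.6) / 66.7 = 2.23838
log10(2.23838) = 0.349934
Cc * H / (1 + e0) = 0.17 * 9.0 / (1 + 0.95) = 0.784615
Sc = 0.784615 * 0.349934
Sc = 0.2746 m


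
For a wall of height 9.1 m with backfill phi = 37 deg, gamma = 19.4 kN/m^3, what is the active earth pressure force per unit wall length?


Result: 199.68 kN/m

Derivation:
Compute active earth pressure coefficient:
Ka = tan^2(45 - phi/2) = tan^2(26.5) = 0.248584
Compute active force:
Pa = 0.5 * Ka * gamma * H^2
Pa = 0.5 * 0.248584 * 19.4 * 9.1^2
Pa = 199.68 kN/m


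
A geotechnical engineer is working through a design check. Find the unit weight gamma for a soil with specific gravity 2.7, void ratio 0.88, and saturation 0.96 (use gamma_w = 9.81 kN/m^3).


Result: 18.497 kN/m^3

Derivation:
Using gamma = gamma_w * (Gs + S*e) / (1 + e)
Numerator: Gs + S*e = 2.7 + 0.96*0.88 = 3.5448
Denominator: 1 + e = 1 + 0.88 = 1.88
gamma = 9.81 * 3.5448 / 1.88
gamma = 18.497 kN/m^3


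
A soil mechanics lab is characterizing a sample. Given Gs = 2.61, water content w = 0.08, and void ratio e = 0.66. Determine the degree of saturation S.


Using S = Gs * w / e
S = 2.61 * 0.08 / 0.66
S = 0.3164


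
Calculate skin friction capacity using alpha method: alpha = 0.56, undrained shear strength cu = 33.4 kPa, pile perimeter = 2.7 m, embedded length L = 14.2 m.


Using Qs = alpha * cu * perimeter * L
Qs = 0.56 * 33.4 * 2.7 * 14.2
Qs = 717.11 kN


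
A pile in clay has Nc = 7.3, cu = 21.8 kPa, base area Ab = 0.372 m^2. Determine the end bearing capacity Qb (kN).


Result: 59.2 kN

Derivation:
Using Qb = Nc * cu * Ab
Qb = 7.3 * 21.8 * 0.372
Qb = 59.2 kN


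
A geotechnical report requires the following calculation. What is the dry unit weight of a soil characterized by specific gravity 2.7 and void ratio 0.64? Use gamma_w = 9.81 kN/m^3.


Using gamma_d = Gs * gamma_w / (1 + e)
gamma_d = 2.7 * 9.81 / (1 + 0.64)
gamma_d = 2.7 * 9.81 / 1.64
gamma_d = 16.151 kN/m^3


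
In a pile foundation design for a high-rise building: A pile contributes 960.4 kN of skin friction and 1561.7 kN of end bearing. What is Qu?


Result: 2522.1 kN

Derivation:
Using Qu = Qf + Qb
Qu = 960.4 + 1561.7
Qu = 2522.1 kN


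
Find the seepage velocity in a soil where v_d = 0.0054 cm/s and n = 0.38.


Using v_s = v_d / n
v_s = 0.0054 / 0.38
v_s = 0.01421 cm/s


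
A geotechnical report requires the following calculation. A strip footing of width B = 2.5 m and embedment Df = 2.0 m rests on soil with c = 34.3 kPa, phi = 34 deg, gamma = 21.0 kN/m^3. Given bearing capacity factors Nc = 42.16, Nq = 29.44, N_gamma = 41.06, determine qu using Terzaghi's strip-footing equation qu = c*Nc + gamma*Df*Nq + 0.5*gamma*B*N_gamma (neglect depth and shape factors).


Result: 3760.39 kPa

Derivation:
Compute qu = c*Nc + gamma*Df*Nq + 0.5*gamma*B*N_gamma
Term 1: 34.3 * 42.16 = 1446.088
Term 2: 21.0 * 2.0 * 29.44 = 1236.48
Term 3: 0.5 * 21.0 * 2.5 * 41.06 = 1077.825
qu = 1446.088 + 1236.48 + 1077.825
qu = 3760.39 kPa


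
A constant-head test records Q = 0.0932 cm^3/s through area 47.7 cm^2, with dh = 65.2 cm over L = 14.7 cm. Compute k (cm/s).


Compute hydraulic gradient:
i = dh / L = 65.2 / 14.7 = 4.43537
Then apply Darcy's law:
k = Q / (A * i)
k = 0.0932 / (47.7 * 4.43537)
k = 0.0932 / 211.567
k = 0.000441 cm/s


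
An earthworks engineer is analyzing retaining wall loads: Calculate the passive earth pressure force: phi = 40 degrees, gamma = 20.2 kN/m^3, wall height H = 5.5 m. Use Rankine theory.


Compute passive earth pressure coefficient:
Kp = tan^2(45 + phi/2) = tan^2(65.0) = 4.59891
Compute passive force:
Pp = 0.5 * Kp * gamma * H^2
Pp = 0.5 * 4.59891 * 20.2 * 5.5^2
Pp = 1405.08 kN/m


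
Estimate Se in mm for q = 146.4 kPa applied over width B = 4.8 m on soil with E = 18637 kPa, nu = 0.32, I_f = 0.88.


Result: 29.783 mm

Derivation:
Using Se = q * B * (1 - nu^2) * I_f / E
1 - nu^2 = 1 - 0.32^2 = 0.8976
Se = 146.4 * 4.8 * 0.8976 * 0.88 / 18637
Se = 0.029783 m
Convert to mm: Se = 0.029783 * 1000 = 29.783 mm


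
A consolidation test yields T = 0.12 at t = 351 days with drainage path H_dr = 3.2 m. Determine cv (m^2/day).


Using cv = T * H_dr^2 / t
H_dr^2 = 3.2^2 = 10.24
cv = 0.12 * 10.24 / 351
cv = 0.0035 m^2/day


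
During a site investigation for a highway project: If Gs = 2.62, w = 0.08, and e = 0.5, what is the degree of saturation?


Using S = Gs * w / e
S = 2.62 * 0.08 / 0.5
S = 0.4192


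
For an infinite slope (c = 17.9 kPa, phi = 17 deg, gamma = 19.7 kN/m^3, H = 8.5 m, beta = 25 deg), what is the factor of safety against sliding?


Result: 0.935

Derivation:
Using Fs = c / (gamma*H*sin(beta)*cos(beta)) + tan(phi)/tan(beta)
Cohesion contribution = 17.9 / (19.7*8.5*sin(25)*cos(25))
Cohesion contribution = 0.27909
Friction contribution = tan(17)/tan(25) = 0.655642
Fs = 0.27909 + 0.655642
Fs = 0.935


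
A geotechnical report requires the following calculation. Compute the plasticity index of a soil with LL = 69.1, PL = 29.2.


Using PI = LL - PL
PI = 69.1 - 29.2
PI = 39.9


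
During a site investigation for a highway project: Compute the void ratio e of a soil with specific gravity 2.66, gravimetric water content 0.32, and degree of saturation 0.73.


Result: 1.166

Derivation:
Using the relation e = Gs * w / S
e = 2.66 * 0.32 / 0.73
e = 1.166


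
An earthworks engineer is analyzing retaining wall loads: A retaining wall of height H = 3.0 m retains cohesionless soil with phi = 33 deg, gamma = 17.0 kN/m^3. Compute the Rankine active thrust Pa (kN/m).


Compute active earth pressure coefficient:
Ka = tan^2(45 - phi/2) = tan^2(28.5) = 0.294801
Compute active force:
Pa = 0.5 * Ka * gamma * H^2
Pa = 0.5 * 0.294801 * 17.0 * 3.0^2
Pa = 22.55 kN/m


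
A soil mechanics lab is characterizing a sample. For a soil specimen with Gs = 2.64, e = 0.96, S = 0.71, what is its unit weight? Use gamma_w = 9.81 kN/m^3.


Using gamma = gamma_w * (Gs + S*e) / (1 + e)
Numerator: Gs + S*e = 2.64 + 0.71*0.96 = 3.3216
Denominator: 1 + e = 1 + 0.96 = 1.96
gamma = 9.81 * 3.3216 / 1.96
gamma = 16.625 kN/m^3


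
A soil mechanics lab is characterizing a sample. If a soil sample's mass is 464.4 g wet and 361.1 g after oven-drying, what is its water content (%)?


Result: 28.61 %

Derivation:
Using w = (m_wet - m_dry) / m_dry * 100
m_wet - m_dry = 464.4 - 361.1 = 103.3 g
w = 103.3 / 361.1 * 100
w = 28.61 %


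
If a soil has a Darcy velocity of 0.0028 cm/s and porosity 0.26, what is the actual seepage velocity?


Using v_s = v_d / n
v_s = 0.0028 / 0.26
v_s = 0.01077 cm/s


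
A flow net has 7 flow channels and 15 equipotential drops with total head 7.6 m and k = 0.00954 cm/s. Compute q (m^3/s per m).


Convert k to m/s for unit consistency with H:
k = 0.00954 cm/s = 0.00954 / 100 m/s = 9.54e-05 m/s
Using q = k * H * Nf / Nd
Nf / Nd = 7 / 15 = 0.4667
q = 9.54e-05 * 7.6 * 0.4667
q = 0.0003384 m^3/s per m


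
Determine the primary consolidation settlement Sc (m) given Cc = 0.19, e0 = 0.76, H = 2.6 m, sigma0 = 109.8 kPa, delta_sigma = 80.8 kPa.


Using Sc = Cc * H / (1 + e0) * log10((sigma0 + delta_sigma) / sigma0)
Stress ratio = (109.8 + 80.8) / 109.8 = 1.73588
log10(1.73588) = 0.239521
Cc * H / (1 + e0) = 0.19 * 2.6 / (1 + 0.76) = 0.280682
Sc = 0.280682 * 0.239521
Sc = 0.0672 m


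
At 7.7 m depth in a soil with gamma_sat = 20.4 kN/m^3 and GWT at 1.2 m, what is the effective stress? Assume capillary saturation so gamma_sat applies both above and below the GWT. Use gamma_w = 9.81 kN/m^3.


Total stress = gamma_sat * depth
sigma = 20.4 * 7.7 = 157.08 kPa
Pore water pressure u = gamma_w * (depth - d_wt)
u = 9.81 * (7.7 - 1.2) = 63.765 kPa
Effective stress = sigma - u
sigma' = 157.08 - 63.765 = 93.32 kPa


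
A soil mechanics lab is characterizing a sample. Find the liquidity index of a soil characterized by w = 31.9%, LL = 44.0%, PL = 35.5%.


Result: -0.424

Derivation:
First compute the plasticity index:
PI = LL - PL = 44.0 - 35.5 = 8.5
Then compute the liquidity index:
LI = (w - PL) / PI
LI = (31.9 - 35.5) / 8.5
LI = -0.424


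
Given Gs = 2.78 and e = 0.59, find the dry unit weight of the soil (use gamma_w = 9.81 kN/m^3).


Result: 17.152 kN/m^3

Derivation:
Using gamma_d = Gs * gamma_w / (1 + e)
gamma_d = 2.78 * 9.81 / (1 + 0.59)
gamma_d = 2.78 * 9.81 / 1.59
gamma_d = 17.152 kN/m^3


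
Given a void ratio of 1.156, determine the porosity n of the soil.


Using the relation n = e / (1 + e)
n = 1.156 / (1 + 1.156)
n = 1.156 / 2.156
n = 0.5362


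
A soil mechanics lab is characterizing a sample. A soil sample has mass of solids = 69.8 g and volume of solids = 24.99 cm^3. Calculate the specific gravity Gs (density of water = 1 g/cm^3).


Result: 2.793

Derivation:
Using Gs = m_s / (V_s * rho_w)
Since rho_w = 1 g/cm^3:
Gs = 69.8 / 24.99
Gs = 2.793


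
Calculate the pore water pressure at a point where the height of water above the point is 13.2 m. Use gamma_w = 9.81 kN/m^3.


Using u = gamma_w * h_w
u = 9.81 * 13.2
u = 129.49 kPa


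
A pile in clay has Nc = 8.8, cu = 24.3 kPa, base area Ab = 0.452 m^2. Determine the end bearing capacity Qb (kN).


Using Qb = Nc * cu * Ab
Qb = 8.8 * 24.3 * 0.452
Qb = 96.66 kN


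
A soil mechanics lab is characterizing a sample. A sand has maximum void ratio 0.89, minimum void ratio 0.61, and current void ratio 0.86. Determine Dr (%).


Result: 10.71 %

Derivation:
Using Dr = (e_max - e) / (e_max - e_min) * 100
e_max - e = 0.89 - 0.86 = 0.03
e_max - e_min = 0.89 - 0.61 = 0.28
Dr = 0.03 / 0.28 * 100
Dr = 10.71 %


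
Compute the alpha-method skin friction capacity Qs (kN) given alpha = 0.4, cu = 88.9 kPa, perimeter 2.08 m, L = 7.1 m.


Using Qs = alpha * cu * perimeter * L
Qs = 0.4 * 88.9 * 2.08 * 7.1
Qs = 525.15 kN


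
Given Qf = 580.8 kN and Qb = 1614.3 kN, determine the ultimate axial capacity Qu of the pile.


Result: 2195.1 kN

Derivation:
Using Qu = Qf + Qb
Qu = 580.8 + 1614.3
Qu = 2195.1 kN


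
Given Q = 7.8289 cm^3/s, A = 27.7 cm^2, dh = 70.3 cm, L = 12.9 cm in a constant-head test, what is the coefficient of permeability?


Compute hydraulic gradient:
i = dh / L = 70.3 / 12.9 = 5.44961
Then apply Darcy's law:
k = Q / (A * i)
k = 7.8289 / (27.7 * 5.44961)
k = 7.8289 / 150.954
k = 0.051863 cm/s


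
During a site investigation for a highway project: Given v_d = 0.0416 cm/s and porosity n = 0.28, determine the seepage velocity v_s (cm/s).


Using v_s = v_d / n
v_s = 0.0416 / 0.28
v_s = 0.14857 cm/s


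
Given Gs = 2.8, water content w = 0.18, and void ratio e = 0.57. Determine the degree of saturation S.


Using S = Gs * w / e
S = 2.8 * 0.18 / 0.57
S = 0.8842


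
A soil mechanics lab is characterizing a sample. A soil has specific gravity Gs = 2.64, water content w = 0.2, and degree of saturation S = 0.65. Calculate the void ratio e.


Result: 0.8123

Derivation:
Using the relation e = Gs * w / S
e = 2.64 * 0.2 / 0.65
e = 0.8123


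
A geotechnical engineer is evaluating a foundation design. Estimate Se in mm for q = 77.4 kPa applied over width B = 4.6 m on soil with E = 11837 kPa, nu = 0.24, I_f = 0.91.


Result: 25.795 mm

Derivation:
Using Se = q * B * (1 - nu^2) * I_f / E
1 - nu^2 = 1 - 0.24^2 = 0.9424
Se = 77.4 * 4.6 * 0.9424 * 0.91 / 11837
Se = 0.025795 m
Convert to mm: Se = 0.025795 * 1000 = 25.795 mm


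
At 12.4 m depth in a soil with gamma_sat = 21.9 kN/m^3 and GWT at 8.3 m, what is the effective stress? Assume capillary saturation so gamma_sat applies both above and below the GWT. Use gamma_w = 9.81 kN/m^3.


Total stress = gamma_sat * depth
sigma = 21.9 * 12.4 = 271.56 kPa
Pore water pressure u = gamma_w * (depth - d_wt)
u = 9.81 * (12.4 - 8.3) = 40.221 kPa
Effective stress = sigma - u
sigma' = 271.56 - 40.221 = 231.34 kPa


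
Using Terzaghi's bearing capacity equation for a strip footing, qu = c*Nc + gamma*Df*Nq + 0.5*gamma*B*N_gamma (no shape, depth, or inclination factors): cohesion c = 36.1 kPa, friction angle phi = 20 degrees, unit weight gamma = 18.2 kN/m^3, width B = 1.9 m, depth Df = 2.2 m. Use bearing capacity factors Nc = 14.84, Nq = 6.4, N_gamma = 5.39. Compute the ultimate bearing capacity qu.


Compute qu = c*Nc + gamma*Df*Nq + 0.5*gamma*B*N_gamma
Term 1: 36.1 * 14.84 = 535.724
Term 2: 18.2 * 2.2 * 6.4 = 256.256
Term 3: 0.5 * 18.2 * 1.9 * 5.39 = 93.1931
qu = 535.724 + 256.256 + 93.1931
qu = 885.17 kPa


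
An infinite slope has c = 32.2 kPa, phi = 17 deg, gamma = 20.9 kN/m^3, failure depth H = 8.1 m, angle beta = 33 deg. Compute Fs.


Result: 0.887

Derivation:
Using Fs = c / (gamma*H*sin(beta)*cos(beta)) + tan(phi)/tan(beta)
Cohesion contribution = 32.2 / (20.9*8.1*sin(33)*cos(33))
Cohesion contribution = 0.416413
Friction contribution = tan(17)/tan(33) = 0.470784
Fs = 0.416413 + 0.470784
Fs = 0.887


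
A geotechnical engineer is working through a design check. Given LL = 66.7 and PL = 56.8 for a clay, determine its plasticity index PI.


Result: 9.9

Derivation:
Using PI = LL - PL
PI = 66.7 - 56.8
PI = 9.9


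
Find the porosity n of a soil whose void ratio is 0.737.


Using the relation n = e / (1 + e)
n = 0.737 / (1 + 0.737)
n = 0.737 / 1.737
n = 0.4243


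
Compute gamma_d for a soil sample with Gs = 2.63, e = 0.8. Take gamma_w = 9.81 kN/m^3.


Using gamma_d = Gs * gamma_w / (1 + e)
gamma_d = 2.63 * 9.81 / (1 + 0.8)
gamma_d = 2.63 * 9.81 / 1.8
gamma_d = 14.333 kN/m^3


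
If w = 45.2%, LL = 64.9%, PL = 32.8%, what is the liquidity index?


Result: 0.386

Derivation:
First compute the plasticity index:
PI = LL - PL = 64.9 - 32.8 = 32.1
Then compute the liquidity index:
LI = (w - PL) / PI
LI = (45.2 - 32.8) / 32.1
LI = 0.386


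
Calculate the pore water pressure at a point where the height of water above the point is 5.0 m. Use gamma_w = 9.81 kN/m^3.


Result: 49.05 kPa

Derivation:
Using u = gamma_w * h_w
u = 9.81 * 5.0
u = 49.05 kPa


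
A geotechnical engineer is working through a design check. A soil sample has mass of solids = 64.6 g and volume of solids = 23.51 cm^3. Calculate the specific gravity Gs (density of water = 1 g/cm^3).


Result: 2.748

Derivation:
Using Gs = m_s / (V_s * rho_w)
Since rho_w = 1 g/cm^3:
Gs = 64.6 / 23.51
Gs = 2.748


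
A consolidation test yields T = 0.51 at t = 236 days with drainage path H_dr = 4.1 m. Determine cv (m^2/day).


Using cv = T * H_dr^2 / t
H_dr^2 = 4.1^2 = 16.81
cv = 0.51 * 16.81 / 236
cv = 0.03633 m^2/day


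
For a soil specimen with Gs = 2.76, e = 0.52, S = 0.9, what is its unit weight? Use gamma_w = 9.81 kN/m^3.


Result: 20.833 kN/m^3

Derivation:
Using gamma = gamma_w * (Gs + S*e) / (1 + e)
Numerator: Gs + S*e = 2.76 + 0.9*0.52 = 3.228
Denominator: 1 + e = 1 + 0.52 = 1.52
gamma = 9.81 * 3.228 / 1.52
gamma = 20.833 kN/m^3


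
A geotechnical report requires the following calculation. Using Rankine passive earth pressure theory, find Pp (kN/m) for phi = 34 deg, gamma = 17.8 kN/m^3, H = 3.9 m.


Result: 478.82 kN/m

Derivation:
Compute passive earth pressure coefficient:
Kp = tan^2(45 + phi/2) = tan^2(62.0) = 3.537132
Compute passive force:
Pp = 0.5 * Kp * gamma * H^2
Pp = 0.5 * 3.537132 * 17.8 * 3.9^2
Pp = 478.82 kN/m


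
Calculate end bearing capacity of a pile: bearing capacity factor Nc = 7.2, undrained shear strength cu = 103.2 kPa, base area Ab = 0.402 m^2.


Using Qb = Nc * cu * Ab
Qb = 7.2 * 103.2 * 0.402
Qb = 298.7 kN


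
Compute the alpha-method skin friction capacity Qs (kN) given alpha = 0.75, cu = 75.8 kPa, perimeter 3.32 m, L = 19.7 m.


Using Qs = alpha * cu * perimeter * L
Qs = 0.75 * 75.8 * 3.32 * 19.7
Qs = 3718.22 kN


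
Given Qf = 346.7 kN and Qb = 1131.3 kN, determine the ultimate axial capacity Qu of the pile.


Using Qu = Qf + Qb
Qu = 346.7 + 1131.3
Qu = 1478.0 kN


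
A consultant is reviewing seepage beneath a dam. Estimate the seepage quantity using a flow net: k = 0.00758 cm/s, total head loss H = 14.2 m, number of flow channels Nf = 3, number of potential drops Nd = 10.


Convert k to m/s for unit consistency with H:
k = 0.00758 cm/s = 0.00758 / 100 m/s = 7.58e-05 m/s
Using q = k * H * Nf / Nd
Nf / Nd = 3 / 10 = 0.3
q = 7.58e-05 * 14.2 * 0.3
q = 0.0003229 m^3/s per m


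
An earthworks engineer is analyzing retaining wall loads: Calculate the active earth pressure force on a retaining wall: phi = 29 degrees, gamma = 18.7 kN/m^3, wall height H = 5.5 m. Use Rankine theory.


Result: 98.14 kN/m

Derivation:
Compute active earth pressure coefficient:
Ka = tan^2(45 - phi/2) = tan^2(30.5) = 0.346974
Compute active force:
Pa = 0.5 * Ka * gamma * H^2
Pa = 0.5 * 0.346974 * 18.7 * 5.5^2
Pa = 98.14 kN/m


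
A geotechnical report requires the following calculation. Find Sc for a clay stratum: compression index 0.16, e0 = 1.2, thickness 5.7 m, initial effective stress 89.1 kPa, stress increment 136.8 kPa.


Result: 0.1675 m

Derivation:
Using Sc = Cc * H / (1 + e0) * log10((sigma0 + delta_sigma) / sigma0)
Stress ratio = (89.1 + 136.8) / 89.1 = 2.53535
log10(2.53535) = 0.404039
Cc * H / (1 + e0) = 0.16 * 5.7 / (1 + 1.2) = 0.414545
Sc = 0.414545 * 0.404039
Sc = 0.1675 m


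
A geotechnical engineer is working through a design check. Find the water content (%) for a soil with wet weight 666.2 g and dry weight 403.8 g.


Using w = (m_wet - m_dry) / m_dry * 100
m_wet - m_dry = 666.2 - 403.8 = 262.4 g
w = 262.4 / 403.8 * 100
w = 64.98 %


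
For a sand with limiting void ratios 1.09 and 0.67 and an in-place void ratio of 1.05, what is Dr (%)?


Using Dr = (e_max - e) / (e_max - e_min) * 100
e_max - e = 1.09 - 1.05 = 0.04
e_max - e_min = 1.09 - 0.67 = 0.42
Dr = 0.04 / 0.42 * 100
Dr = 9.52 %


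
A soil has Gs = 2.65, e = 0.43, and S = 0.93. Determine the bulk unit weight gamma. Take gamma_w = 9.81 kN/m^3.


Using gamma = gamma_w * (Gs + S*e) / (1 + e)
Numerator: Gs + S*e = 2.65 + 0.93*0.43 = 3.0499
Denominator: 1 + e = 1 + 0.43 = 1.43
gamma = 9.81 * 3.0499 / 1.43
gamma = 20.923 kN/m^3


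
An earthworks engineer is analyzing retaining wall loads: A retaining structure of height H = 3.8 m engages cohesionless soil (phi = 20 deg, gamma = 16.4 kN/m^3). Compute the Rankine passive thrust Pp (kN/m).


Compute passive earth pressure coefficient:
Kp = tan^2(45 + phi/2) = tan^2(55.0) = 2.039607
Compute passive force:
Pp = 0.5 * Kp * gamma * H^2
Pp = 0.5 * 2.039607 * 16.4 * 3.8^2
Pp = 241.51 kN/m


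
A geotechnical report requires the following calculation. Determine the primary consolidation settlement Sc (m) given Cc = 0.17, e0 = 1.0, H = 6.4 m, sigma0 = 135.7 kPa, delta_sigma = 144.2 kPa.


Using Sc = Cc * H / (1 + e0) * log10((sigma0 + delta_sigma) / sigma0)
Stress ratio = (135.7 + 144.2) / 135.7 = 2.06264
log10(2.06264) = 0.314423
Cc * H / (1 + e0) = 0.17 * 6.4 / (1 + 1.0) = 0.544
Sc = 0.544 * 0.314423
Sc = 0.171 m


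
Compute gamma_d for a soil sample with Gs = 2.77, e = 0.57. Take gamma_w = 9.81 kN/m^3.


Result: 17.308 kN/m^3

Derivation:
Using gamma_d = Gs * gamma_w / (1 + e)
gamma_d = 2.77 * 9.81 / (1 + 0.57)
gamma_d = 2.77 * 9.81 / 1.57
gamma_d = 17.308 kN/m^3


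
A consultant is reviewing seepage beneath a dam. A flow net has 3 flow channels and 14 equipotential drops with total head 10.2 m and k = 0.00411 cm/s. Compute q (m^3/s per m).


Result: 8.983e-05 m^3/s per m

Derivation:
Convert k to m/s for unit consistency with H:
k = 0.00411 cm/s = 0.00411 / 100 m/s = 4.11e-05 m/s
Using q = k * H * Nf / Nd
Nf / Nd = 3 / 14 = 0.2143
q = 4.11e-05 * 10.2 * 0.2143
q = 8.983e-05 m^3/s per m


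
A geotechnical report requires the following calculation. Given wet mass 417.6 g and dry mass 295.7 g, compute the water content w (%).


Using w = (m_wet - m_dry) / m_dry * 100
m_wet - m_dry = 417.6 - 295.7 = 121.9 g
w = 121.9 / 295.7 * 100
w = 41.22 %


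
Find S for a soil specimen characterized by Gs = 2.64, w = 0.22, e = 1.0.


Using S = Gs * w / e
S = 2.64 * 0.22 / 1.0
S = 0.5808


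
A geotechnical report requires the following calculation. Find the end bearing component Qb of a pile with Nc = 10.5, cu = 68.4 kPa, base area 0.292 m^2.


Result: 209.71 kN

Derivation:
Using Qb = Nc * cu * Ab
Qb = 10.5 * 68.4 * 0.292
Qb = 209.71 kN


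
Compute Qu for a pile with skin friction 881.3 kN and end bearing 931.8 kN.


Using Qu = Qf + Qb
Qu = 881.3 + 931.8
Qu = 1813.1 kN


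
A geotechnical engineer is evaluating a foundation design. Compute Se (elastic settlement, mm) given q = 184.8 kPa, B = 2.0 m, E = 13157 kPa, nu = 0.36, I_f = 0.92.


Using Se = q * B * (1 - nu^2) * I_f / E
1 - nu^2 = 1 - 0.36^2 = 0.8704
Se = 184.8 * 2.0 * 0.8704 * 0.92 / 13157
Se = 0.022495 m
Convert to mm: Se = 0.022495 * 1000 = 22.495 mm


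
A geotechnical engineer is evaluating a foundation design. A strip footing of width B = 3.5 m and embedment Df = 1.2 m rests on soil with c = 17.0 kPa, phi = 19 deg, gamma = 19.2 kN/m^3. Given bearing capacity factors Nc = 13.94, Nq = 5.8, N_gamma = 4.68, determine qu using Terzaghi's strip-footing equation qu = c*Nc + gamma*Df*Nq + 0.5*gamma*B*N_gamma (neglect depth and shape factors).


Compute qu = c*Nc + gamma*Df*Nq + 0.5*gamma*B*N_gamma
Term 1: 17.0 * 13.94 = 236.98
Term 2: 19.2 * 1.2 * 5.8 = 133.632
Term 3: 0.5 * 19.2 * 3.5 * 4.68 = 157.248
qu = 236.98 + 133.632 + 157.248
qu = 527.86 kPa


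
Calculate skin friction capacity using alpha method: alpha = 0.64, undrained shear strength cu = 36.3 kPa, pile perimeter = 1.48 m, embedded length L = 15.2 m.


Result: 522.63 kN

Derivation:
Using Qs = alpha * cu * perimeter * L
Qs = 0.64 * 36.3 * 1.48 * 15.2
Qs = 522.63 kN


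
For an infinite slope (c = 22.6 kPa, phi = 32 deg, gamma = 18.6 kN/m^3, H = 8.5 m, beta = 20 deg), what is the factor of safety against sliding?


Result: 2.162

Derivation:
Using Fs = c / (gamma*H*sin(beta)*cos(beta)) + tan(phi)/tan(beta)
Cohesion contribution = 22.6 / (18.6*8.5*sin(20)*cos(20))
Cohesion contribution = 0.444774
Friction contribution = tan(32)/tan(20) = 1.71681
Fs = 0.444774 + 1.71681
Fs = 2.162


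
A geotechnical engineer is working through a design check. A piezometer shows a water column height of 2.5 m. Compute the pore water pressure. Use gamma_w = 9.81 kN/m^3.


Using u = gamma_w * h_w
u = 9.81 * 2.5
u = 24.53 kPa


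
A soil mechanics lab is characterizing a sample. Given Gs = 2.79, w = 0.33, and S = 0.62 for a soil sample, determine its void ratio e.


Using the relation e = Gs * w / S
e = 2.79 * 0.33 / 0.62
e = 1.485


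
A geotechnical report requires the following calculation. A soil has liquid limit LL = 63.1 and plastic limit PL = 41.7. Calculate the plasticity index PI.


Result: 21.4

Derivation:
Using PI = LL - PL
PI = 63.1 - 41.7
PI = 21.4
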